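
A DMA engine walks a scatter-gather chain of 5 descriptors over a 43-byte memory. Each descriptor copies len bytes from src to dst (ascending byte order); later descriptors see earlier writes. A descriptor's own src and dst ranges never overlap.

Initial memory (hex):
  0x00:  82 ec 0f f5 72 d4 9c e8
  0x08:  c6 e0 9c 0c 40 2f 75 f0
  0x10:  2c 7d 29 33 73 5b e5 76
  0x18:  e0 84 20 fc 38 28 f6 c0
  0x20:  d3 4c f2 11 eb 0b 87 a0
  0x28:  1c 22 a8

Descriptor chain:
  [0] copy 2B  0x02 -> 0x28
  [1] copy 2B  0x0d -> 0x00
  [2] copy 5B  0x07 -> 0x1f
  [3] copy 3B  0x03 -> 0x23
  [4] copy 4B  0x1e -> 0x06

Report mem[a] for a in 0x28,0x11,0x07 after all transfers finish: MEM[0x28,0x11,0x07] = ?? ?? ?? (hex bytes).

MEM[0x28,0x11,0x07] = 0f 7d e8

#0 dst[0x28+2] := {0x0f,0xf5}
#1 dst[0x00+2] := {0x2f,0x75}
#2 dst[0x1f+5] := {0xe8,0xc6,0xe0,0x9c,0x0c}
#3 dst[0x23+3] := {0xf5,0x72,0xd4}
#4 dst[0x06+4] := {0xf6,0xe8,0xc6,0xe0}
query mem[0x28]=0x0f, mem[0x11]=0x7d, mem[0x07]=0xe8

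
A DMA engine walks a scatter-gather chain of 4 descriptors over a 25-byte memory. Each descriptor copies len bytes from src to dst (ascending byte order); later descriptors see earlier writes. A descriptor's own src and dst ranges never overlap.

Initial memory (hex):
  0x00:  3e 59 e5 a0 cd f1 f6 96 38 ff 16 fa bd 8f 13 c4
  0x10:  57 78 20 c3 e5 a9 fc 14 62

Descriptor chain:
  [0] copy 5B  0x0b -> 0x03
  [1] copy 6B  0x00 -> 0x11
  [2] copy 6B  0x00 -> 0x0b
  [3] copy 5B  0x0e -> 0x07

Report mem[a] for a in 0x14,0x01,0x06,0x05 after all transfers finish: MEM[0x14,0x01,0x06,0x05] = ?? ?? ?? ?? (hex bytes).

[0] 0x0b->0x03 len=5 : fa bd 8f 13 c4
[1] 0x00->0x11 len=6 : 3e 59 e5 fa bd 8f
[2] 0x00->0x0b len=6 : 3e 59 e5 fa bd 8f
[3] 0x0e->0x07 len=5 : fa bd 8f 3e 59
query mem[0x14]=0xfa, mem[0x01]=0x59, mem[0x06]=0x13, mem[0x05]=0x8f

MEM[0x14,0x01,0x06,0x05] = fa 59 13 8f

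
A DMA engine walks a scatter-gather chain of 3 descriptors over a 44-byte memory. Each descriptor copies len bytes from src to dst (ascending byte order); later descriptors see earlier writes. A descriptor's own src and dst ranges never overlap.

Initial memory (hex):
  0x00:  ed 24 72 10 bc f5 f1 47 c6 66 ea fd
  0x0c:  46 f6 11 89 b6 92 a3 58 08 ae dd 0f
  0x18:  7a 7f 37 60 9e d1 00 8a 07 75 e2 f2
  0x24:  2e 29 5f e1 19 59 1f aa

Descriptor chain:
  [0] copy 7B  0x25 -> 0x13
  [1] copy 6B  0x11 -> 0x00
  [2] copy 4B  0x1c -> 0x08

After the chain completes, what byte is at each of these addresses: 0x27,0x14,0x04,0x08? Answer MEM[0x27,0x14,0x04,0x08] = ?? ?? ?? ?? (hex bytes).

[0] 0x25->0x13 len=7 : 29 5f e1 19 59 1f aa
[1] 0x11->0x00 len=6 : 92 a3 29 5f e1 19
[2] 0x1c->0x08 len=4 : 9e d1 00 8a
query mem[0x27]=0xe1, mem[0x14]=0x5f, mem[0x04]=0xe1, mem[0x08]=0x9e

MEM[0x27,0x14,0x04,0x08] = e1 5f e1 9e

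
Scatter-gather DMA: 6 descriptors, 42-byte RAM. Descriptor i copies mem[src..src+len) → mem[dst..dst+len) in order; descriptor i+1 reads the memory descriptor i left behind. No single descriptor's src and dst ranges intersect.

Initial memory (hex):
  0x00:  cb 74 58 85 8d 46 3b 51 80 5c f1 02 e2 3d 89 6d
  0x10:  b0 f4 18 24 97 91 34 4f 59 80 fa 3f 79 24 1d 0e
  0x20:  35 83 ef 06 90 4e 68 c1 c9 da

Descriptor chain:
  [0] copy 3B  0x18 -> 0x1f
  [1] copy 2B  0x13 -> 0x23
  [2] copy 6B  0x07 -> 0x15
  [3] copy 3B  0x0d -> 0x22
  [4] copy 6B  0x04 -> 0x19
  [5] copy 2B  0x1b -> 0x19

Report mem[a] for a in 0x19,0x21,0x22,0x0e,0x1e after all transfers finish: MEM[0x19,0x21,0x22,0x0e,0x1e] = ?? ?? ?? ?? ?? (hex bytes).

#0 dst[0x1f+3] := {0x59,0x80,0xfa}
#1 dst[0x23+2] := {0x24,0x97}
#2 dst[0x15+6] := {0x51,0x80,0x5c,0xf1,0x02,0xe2}
#3 dst[0x22+3] := {0x3d,0x89,0x6d}
#4 dst[0x19+6] := {0x8d,0x46,0x3b,0x51,0x80,0x5c}
#5 dst[0x19+2] := {0x3b,0x51}
query mem[0x19]=0x3b, mem[0x21]=0xfa, mem[0x22]=0x3d, mem[0x0e]=0x89, mem[0x1e]=0x5c

MEM[0x19,0x21,0x22,0x0e,0x1e] = 3b fa 3d 89 5c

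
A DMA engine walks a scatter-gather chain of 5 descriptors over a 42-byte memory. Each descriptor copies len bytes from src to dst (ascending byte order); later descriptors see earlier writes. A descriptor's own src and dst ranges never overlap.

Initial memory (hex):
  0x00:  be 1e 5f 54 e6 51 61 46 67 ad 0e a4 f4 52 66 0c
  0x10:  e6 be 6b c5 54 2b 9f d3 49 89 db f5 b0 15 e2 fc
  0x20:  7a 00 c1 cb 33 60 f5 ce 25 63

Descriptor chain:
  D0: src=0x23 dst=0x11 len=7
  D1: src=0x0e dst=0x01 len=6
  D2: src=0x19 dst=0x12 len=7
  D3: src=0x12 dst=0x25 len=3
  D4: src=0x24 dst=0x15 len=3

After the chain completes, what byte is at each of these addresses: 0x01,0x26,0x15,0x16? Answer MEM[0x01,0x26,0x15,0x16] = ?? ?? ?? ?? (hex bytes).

MEM[0x01,0x26,0x15,0x16] = 66 db 33 89

  after D0: wrote 7B at 0x11 = cb3360f5ce2563
  after D1: wrote 6B at 0x01 = 660ce6cb3360
  after D2: wrote 7B at 0x12 = 89dbf5b015e2fc
  after D3: wrote 3B at 0x25 = 89dbf5
  after D4: wrote 3B at 0x15 = 3389db
query mem[0x01]=0x66, mem[0x26]=0xdb, mem[0x15]=0x33, mem[0x16]=0x89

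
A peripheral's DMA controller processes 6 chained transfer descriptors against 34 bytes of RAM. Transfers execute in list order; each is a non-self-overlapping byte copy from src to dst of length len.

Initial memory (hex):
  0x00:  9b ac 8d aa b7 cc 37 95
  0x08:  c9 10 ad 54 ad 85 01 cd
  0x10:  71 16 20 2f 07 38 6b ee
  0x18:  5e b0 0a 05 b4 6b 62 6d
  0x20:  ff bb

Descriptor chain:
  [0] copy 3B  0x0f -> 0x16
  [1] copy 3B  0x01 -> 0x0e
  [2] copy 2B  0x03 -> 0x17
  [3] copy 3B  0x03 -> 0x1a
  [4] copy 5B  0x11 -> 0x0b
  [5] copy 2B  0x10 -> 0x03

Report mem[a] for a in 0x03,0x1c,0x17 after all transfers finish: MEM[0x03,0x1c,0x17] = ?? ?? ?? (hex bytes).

  after D0: wrote 3B at 0x16 = cd7116
  after D1: wrote 3B at 0x0e = ac8daa
  after D2: wrote 2B at 0x17 = aab7
  after D3: wrote 3B at 0x1a = aab7cc
  after D4: wrote 5B at 0x0b = 16202f0738
  after D5: wrote 2B at 0x03 = aa16
query mem[0x03]=0xaa, mem[0x1c]=0xcc, mem[0x17]=0xaa

MEM[0x03,0x1c,0x17] = aa cc aa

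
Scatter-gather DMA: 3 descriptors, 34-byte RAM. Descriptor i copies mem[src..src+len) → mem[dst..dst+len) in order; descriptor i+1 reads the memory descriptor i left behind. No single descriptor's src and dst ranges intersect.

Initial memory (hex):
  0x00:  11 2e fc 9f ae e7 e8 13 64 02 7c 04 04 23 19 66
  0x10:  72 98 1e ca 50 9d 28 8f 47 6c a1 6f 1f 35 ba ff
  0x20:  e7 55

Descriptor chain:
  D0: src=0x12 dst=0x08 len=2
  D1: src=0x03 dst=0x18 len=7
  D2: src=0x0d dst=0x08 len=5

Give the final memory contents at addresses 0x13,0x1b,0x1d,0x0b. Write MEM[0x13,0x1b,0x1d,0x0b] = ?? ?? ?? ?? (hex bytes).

MEM[0x13,0x1b,0x1d,0x0b] = ca e8 1e 72

  after D0: wrote 2B at 0x08 = 1eca
  after D1: wrote 7B at 0x18 = 9faee7e8131eca
  after D2: wrote 5B at 0x08 = 2319667298
query mem[0x13]=0xca, mem[0x1b]=0xe8, mem[0x1d]=0x1e, mem[0x0b]=0x72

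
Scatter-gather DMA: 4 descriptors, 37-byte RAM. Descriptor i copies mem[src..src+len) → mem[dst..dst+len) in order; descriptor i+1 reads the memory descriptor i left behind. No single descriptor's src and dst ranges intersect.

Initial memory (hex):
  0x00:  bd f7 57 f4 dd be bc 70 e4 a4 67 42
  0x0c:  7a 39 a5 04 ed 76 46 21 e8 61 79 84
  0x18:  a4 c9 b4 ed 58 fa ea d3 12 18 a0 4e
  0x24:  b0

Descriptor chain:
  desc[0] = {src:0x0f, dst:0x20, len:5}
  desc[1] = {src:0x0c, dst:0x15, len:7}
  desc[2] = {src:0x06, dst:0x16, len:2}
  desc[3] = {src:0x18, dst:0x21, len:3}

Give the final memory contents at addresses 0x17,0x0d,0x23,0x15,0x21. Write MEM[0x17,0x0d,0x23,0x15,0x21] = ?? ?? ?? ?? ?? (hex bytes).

D0: mem[0x20..0x24] <- [04 ed 76 46 21]
D1: mem[0x15..0x1b] <- [7a 39 a5 04 ed 76 46]
D2: mem[0x16..0x17] <- [bc 70]
D3: mem[0x21..0x23] <- [04 ed 76]
query mem[0x17]=0x70, mem[0x0d]=0x39, mem[0x23]=0x76, mem[0x15]=0x7a, mem[0x21]=0x04

MEM[0x17,0x0d,0x23,0x15,0x21] = 70 39 76 7a 04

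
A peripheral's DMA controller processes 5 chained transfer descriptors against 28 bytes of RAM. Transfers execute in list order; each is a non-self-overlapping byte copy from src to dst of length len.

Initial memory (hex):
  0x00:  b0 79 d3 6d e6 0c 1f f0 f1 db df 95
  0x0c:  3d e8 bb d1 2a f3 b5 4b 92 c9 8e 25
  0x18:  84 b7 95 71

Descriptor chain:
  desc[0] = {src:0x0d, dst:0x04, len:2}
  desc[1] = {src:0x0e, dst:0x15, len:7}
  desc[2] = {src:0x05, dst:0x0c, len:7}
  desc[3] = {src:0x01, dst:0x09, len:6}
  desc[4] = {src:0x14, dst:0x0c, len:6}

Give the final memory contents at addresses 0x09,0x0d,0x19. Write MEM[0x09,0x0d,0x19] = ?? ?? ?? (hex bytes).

  after D0: wrote 2B at 0x04 = e8bb
  after D1: wrote 7B at 0x15 = bbd12af3b54b92
  after D2: wrote 7B at 0x0c = bb1ff0f1dbdf95
  after D3: wrote 6B at 0x09 = 79d36de8bb1f
  after D4: wrote 6B at 0x0c = 92bbd12af3b5
query mem[0x09]=0x79, mem[0x0d]=0xbb, mem[0x19]=0xb5

MEM[0x09,0x0d,0x19] = 79 bb b5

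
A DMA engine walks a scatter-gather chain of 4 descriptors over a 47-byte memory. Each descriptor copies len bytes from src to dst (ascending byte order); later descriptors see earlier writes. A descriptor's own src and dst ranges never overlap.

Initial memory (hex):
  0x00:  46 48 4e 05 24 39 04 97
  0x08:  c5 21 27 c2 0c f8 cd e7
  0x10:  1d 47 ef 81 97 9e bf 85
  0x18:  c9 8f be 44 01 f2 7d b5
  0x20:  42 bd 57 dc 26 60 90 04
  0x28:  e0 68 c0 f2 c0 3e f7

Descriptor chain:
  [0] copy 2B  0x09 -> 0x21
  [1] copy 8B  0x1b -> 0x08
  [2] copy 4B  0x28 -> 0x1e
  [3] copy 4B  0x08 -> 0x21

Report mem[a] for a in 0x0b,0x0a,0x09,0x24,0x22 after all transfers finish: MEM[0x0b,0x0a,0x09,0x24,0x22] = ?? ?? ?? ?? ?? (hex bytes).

[0] 0x09->0x21 len=2 : 21 27
[1] 0x1b->0x08 len=8 : 44 01 f2 7d b5 42 21 27
[2] 0x28->0x1e len=4 : e0 68 c0 f2
[3] 0x08->0x21 len=4 : 44 01 f2 7d
query mem[0x0b]=0x7d, mem[0x0a]=0xf2, mem[0x09]=0x01, mem[0x24]=0x7d, mem[0x22]=0x01

MEM[0x0b,0x0a,0x09,0x24,0x22] = 7d f2 01 7d 01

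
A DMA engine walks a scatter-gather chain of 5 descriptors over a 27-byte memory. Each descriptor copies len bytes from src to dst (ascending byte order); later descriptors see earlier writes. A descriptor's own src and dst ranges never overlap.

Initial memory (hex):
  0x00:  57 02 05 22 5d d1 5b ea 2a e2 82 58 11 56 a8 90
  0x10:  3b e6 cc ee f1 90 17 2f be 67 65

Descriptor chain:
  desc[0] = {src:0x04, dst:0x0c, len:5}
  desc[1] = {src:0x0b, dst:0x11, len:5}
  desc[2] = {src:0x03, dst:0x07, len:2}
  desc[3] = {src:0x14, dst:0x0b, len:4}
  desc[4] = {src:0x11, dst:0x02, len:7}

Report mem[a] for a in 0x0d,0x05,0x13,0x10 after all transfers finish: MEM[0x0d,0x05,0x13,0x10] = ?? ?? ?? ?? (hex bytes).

D0: mem[0x0c..0x10] <- [5d d1 5b ea 2a]
D1: mem[0x11..0x15] <- [58 5d d1 5b ea]
D2: mem[0x07..0x08] <- [22 5d]
D3: mem[0x0b..0x0e] <- [5b ea 17 2f]
D4: mem[0x02..0x08] <- [58 5d d1 5b ea 17 2f]
query mem[0x0d]=0x17, mem[0x05]=0x5b, mem[0x13]=0xd1, mem[0x10]=0x2a

MEM[0x0d,0x05,0x13,0x10] = 17 5b d1 2a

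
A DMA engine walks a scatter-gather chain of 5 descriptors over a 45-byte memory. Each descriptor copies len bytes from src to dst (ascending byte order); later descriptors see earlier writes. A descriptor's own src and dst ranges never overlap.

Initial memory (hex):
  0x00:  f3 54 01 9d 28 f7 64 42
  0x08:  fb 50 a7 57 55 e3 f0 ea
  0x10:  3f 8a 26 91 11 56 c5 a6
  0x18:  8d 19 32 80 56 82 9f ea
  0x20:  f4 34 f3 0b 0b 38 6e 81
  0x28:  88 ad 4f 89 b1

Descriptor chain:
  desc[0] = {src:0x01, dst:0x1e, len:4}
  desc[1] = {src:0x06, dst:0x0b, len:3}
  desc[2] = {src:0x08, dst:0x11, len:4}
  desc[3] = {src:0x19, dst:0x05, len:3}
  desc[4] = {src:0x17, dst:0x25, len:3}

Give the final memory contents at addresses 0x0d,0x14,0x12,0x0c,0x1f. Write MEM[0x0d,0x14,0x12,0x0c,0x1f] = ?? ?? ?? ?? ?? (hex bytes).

MEM[0x0d,0x14,0x12,0x0c,0x1f] = fb 64 50 42 01

[0] 0x01->0x1e len=4 : 54 01 9d 28
[1] 0x06->0x0b len=3 : 64 42 fb
[2] 0x08->0x11 len=4 : fb 50 a7 64
[3] 0x19->0x05 len=3 : 19 32 80
[4] 0x17->0x25 len=3 : a6 8d 19
query mem[0x0d]=0xfb, mem[0x14]=0x64, mem[0x12]=0x50, mem[0x0c]=0x42, mem[0x1f]=0x01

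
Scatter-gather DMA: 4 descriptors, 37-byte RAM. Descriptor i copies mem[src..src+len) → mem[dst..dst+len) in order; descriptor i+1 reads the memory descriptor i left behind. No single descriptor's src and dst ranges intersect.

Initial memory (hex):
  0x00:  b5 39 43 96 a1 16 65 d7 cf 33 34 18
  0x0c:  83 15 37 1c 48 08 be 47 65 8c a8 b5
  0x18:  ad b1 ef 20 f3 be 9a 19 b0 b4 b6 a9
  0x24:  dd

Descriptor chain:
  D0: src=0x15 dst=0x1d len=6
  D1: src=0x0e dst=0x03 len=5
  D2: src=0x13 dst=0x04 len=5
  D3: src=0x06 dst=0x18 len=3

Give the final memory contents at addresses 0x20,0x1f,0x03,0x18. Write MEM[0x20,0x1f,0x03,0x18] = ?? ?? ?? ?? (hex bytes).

D0: mem[0x1d..0x22] <- [8c a8 b5 ad b1 ef]
D1: mem[0x03..0x07] <- [37 1c 48 08 be]
D2: mem[0x04..0x08] <- [47 65 8c a8 b5]
D3: mem[0x18..0x1a] <- [8c a8 b5]
query mem[0x20]=0xad, mem[0x1f]=0xb5, mem[0x03]=0x37, mem[0x18]=0x8c

MEM[0x20,0x1f,0x03,0x18] = ad b5 37 8c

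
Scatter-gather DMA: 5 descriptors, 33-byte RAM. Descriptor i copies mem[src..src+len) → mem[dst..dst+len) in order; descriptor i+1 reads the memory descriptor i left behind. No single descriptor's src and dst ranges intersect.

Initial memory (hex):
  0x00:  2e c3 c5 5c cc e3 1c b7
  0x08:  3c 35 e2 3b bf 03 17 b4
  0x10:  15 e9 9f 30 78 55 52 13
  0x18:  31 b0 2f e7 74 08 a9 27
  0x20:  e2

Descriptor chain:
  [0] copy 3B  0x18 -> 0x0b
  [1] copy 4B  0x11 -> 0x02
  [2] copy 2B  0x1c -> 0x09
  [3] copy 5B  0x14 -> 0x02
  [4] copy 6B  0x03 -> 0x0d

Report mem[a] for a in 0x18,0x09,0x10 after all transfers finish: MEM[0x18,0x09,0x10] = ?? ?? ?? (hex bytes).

MEM[0x18,0x09,0x10] = 31 74 31

[0] 0x18->0x0b len=3 : 31 b0 2f
[1] 0x11->0x02 len=4 : e9 9f 30 78
[2] 0x1c->0x09 len=2 : 74 08
[3] 0x14->0x02 len=5 : 78 55 52 13 31
[4] 0x03->0x0d len=6 : 55 52 13 31 b7 3c
query mem[0x18]=0x31, mem[0x09]=0x74, mem[0x10]=0x31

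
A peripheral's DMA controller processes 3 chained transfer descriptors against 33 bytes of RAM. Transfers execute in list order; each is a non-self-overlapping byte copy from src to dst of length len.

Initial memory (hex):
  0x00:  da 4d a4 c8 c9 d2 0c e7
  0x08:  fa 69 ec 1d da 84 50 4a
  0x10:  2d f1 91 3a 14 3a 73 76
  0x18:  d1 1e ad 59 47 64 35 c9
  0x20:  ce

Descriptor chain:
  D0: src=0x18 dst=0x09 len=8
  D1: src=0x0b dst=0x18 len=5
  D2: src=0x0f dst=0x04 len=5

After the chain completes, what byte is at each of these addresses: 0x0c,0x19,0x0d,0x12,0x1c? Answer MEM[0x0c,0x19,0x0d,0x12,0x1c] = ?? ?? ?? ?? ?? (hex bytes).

MEM[0x0c,0x19,0x0d,0x12,0x1c] = 59 59 47 91 35

#0 dst[0x09+8] := {0xd1,0x1e,0xad,0x59,0x47,0x64,0x35,0xc9}
#1 dst[0x18+5] := {0xad,0x59,0x47,0x64,0x35}
#2 dst[0x04+5] := {0x35,0xc9,0xf1,0x91,0x3a}
query mem[0x0c]=0x59, mem[0x19]=0x59, mem[0x0d]=0x47, mem[0x12]=0x91, mem[0x1c]=0x35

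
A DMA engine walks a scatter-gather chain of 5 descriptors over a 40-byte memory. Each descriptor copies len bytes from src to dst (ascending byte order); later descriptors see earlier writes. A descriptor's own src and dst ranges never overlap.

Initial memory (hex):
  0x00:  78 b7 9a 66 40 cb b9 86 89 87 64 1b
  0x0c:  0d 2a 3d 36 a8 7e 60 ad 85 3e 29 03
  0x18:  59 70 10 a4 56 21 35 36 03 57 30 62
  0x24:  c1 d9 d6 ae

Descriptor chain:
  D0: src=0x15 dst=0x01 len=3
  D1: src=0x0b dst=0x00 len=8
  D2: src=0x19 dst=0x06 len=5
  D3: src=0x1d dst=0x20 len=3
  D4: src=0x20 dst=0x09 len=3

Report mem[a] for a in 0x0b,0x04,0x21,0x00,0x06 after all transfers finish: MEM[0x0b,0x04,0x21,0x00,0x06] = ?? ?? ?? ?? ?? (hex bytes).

MEM[0x0b,0x04,0x21,0x00,0x06] = 36 36 35 1b 70

D0: mem[0x01..0x03] <- [3e 29 03]
D1: mem[0x00..0x07] <- [1b 0d 2a 3d 36 a8 7e 60]
D2: mem[0x06..0x0a] <- [70 10 a4 56 21]
D3: mem[0x20..0x22] <- [21 35 36]
D4: mem[0x09..0x0b] <- [21 35 36]
query mem[0x0b]=0x36, mem[0x04]=0x36, mem[0x21]=0x35, mem[0x00]=0x1b, mem[0x06]=0x70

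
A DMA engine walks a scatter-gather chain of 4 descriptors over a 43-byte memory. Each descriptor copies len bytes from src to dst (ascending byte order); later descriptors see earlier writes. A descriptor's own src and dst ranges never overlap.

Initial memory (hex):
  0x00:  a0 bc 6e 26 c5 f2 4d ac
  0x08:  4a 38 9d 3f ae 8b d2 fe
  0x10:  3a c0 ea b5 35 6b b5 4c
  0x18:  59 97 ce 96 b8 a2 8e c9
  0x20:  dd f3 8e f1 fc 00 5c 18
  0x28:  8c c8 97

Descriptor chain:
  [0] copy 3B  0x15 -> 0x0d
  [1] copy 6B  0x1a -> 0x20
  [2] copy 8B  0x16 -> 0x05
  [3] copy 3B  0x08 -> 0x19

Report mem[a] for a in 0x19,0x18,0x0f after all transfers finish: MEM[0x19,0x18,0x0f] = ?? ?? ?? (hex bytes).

MEM[0x19,0x18,0x0f] = 97 59 4c

#0 dst[0x0d+3] := {0x6b,0xb5,0x4c}
#1 dst[0x20+6] := {0xce,0x96,0xb8,0xa2,0x8e,0xc9}
#2 dst[0x05+8] := {0xb5,0x4c,0x59,0x97,0xce,0x96,0xb8,0xa2}
#3 dst[0x19+3] := {0x97,0xce,0x96}
query mem[0x19]=0x97, mem[0x18]=0x59, mem[0x0f]=0x4c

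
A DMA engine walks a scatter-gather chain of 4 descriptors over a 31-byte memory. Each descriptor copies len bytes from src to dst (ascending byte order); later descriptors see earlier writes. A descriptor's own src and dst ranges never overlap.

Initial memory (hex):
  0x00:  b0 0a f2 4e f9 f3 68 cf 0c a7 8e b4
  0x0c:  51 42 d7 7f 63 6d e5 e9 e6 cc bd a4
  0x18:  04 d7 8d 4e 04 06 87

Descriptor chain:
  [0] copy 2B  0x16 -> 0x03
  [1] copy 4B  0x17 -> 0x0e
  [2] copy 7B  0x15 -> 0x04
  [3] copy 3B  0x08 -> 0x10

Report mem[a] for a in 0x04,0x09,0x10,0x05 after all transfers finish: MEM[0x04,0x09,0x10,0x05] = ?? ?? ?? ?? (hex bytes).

MEM[0x04,0x09,0x10,0x05] = cc 8d d7 bd

D0: mem[0x03..0x04] <- [bd a4]
D1: mem[0x0e..0x11] <- [a4 04 d7 8d]
D2: mem[0x04..0x0a] <- [cc bd a4 04 d7 8d 4e]
D3: mem[0x10..0x12] <- [d7 8d 4e]
query mem[0x04]=0xcc, mem[0x09]=0x8d, mem[0x10]=0xd7, mem[0x05]=0xbd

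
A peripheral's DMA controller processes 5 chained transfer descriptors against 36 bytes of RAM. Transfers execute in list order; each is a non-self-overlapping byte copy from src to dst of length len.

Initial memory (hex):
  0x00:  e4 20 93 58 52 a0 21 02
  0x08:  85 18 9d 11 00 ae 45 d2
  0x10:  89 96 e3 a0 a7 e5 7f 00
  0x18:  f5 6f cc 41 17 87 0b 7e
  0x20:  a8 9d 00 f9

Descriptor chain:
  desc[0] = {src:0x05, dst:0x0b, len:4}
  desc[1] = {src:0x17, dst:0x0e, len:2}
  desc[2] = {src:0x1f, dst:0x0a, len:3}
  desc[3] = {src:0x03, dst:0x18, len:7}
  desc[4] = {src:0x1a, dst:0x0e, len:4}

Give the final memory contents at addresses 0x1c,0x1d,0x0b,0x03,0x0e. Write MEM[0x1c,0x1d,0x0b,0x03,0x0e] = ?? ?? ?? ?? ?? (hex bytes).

MEM[0x1c,0x1d,0x0b,0x03,0x0e] = 02 85 a8 58 a0

D0: mem[0x0b..0x0e] <- [a0 21 02 85]
D1: mem[0x0e..0x0f] <- [00 f5]
D2: mem[0x0a..0x0c] <- [7e a8 9d]
D3: mem[0x18..0x1e] <- [58 52 a0 21 02 85 18]
D4: mem[0x0e..0x11] <- [a0 21 02 85]
query mem[0x1c]=0x02, mem[0x1d]=0x85, mem[0x0b]=0xa8, mem[0x03]=0x58, mem[0x0e]=0xa0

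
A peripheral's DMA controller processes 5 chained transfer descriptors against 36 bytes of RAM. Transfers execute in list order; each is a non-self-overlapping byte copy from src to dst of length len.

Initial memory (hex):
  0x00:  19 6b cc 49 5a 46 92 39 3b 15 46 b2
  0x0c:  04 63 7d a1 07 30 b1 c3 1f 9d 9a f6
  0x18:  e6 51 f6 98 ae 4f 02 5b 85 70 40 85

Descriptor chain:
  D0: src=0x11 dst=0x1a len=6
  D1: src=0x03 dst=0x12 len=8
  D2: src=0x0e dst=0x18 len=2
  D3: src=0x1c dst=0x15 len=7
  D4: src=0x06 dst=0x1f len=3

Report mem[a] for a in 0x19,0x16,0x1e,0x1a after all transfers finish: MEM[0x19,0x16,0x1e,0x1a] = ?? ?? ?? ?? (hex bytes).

MEM[0x19,0x16,0x1e,0x1a] = 85 1f 9d 70

#0 dst[0x1a+6] := {0x30,0xb1,0xc3,0x1f,0x9d,0x9a}
#1 dst[0x12+8] := {0x49,0x5a,0x46,0x92,0x39,0x3b,0x15,0x46}
#2 dst[0x18+2] := {0x7d,0xa1}
#3 dst[0x15+7] := {0xc3,0x1f,0x9d,0x9a,0x85,0x70,0x40}
#4 dst[0x1f+3] := {0x92,0x39,0x3b}
query mem[0x19]=0x85, mem[0x16]=0x1f, mem[0x1e]=0x9d, mem[0x1a]=0x70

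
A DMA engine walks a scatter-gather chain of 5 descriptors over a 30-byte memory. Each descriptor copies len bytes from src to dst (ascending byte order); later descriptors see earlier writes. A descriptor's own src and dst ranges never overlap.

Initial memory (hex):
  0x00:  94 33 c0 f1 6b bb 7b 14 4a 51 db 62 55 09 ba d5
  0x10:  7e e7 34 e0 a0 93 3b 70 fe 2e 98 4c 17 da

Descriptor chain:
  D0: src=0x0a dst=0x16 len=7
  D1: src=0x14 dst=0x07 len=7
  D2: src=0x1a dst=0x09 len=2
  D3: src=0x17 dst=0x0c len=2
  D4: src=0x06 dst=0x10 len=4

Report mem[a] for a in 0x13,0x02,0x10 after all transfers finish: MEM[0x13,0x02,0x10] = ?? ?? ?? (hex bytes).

MEM[0x13,0x02,0x10] = ba c0 7b

  after D0: wrote 7B at 0x16 = db625509bad57e
  after D1: wrote 7B at 0x07 = a093db625509ba
  after D2: wrote 2B at 0x09 = bad5
  after D3: wrote 2B at 0x0c = 6255
  after D4: wrote 4B at 0x10 = 7ba093ba
query mem[0x13]=0xba, mem[0x02]=0xc0, mem[0x10]=0x7b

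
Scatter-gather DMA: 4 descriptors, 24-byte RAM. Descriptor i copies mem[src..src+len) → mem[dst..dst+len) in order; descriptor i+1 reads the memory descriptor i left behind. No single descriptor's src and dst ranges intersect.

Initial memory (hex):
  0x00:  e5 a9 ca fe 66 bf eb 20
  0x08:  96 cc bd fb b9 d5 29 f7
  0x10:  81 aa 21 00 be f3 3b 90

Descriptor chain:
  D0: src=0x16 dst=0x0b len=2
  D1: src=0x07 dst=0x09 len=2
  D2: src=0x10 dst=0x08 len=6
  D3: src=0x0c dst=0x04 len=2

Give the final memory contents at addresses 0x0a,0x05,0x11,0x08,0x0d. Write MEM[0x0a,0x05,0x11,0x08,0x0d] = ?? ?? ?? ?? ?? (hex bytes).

MEM[0x0a,0x05,0x11,0x08,0x0d] = 21 f3 aa 81 f3

[0] 0x16->0x0b len=2 : 3b 90
[1] 0x07->0x09 len=2 : 20 96
[2] 0x10->0x08 len=6 : 81 aa 21 00 be f3
[3] 0x0c->0x04 len=2 : be f3
query mem[0x0a]=0x21, mem[0x05]=0xf3, mem[0x11]=0xaa, mem[0x08]=0x81, mem[0x0d]=0xf3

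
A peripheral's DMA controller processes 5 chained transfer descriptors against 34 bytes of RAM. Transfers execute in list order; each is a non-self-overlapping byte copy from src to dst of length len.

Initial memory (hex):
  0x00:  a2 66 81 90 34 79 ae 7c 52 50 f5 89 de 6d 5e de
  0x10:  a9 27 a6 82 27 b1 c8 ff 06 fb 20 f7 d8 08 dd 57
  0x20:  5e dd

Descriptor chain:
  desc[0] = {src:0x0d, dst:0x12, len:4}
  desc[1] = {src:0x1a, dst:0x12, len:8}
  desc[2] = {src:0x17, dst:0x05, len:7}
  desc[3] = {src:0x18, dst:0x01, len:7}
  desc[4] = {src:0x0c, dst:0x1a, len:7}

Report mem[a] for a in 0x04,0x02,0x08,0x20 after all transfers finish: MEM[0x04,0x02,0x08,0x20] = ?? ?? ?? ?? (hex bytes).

MEM[0x04,0x02,0x08,0x20] = f7 dd 20 20

[0] 0x0d->0x12 len=4 : 6d 5e de a9
[1] 0x1a->0x12 len=8 : 20 f7 d8 08 dd 57 5e dd
[2] 0x17->0x05 len=7 : 57 5e dd 20 f7 d8 08
[3] 0x18->0x01 len=7 : 5e dd 20 f7 d8 08 dd
[4] 0x0c->0x1a len=7 : de 6d 5e de a9 27 20
query mem[0x04]=0xf7, mem[0x02]=0xdd, mem[0x08]=0x20, mem[0x20]=0x20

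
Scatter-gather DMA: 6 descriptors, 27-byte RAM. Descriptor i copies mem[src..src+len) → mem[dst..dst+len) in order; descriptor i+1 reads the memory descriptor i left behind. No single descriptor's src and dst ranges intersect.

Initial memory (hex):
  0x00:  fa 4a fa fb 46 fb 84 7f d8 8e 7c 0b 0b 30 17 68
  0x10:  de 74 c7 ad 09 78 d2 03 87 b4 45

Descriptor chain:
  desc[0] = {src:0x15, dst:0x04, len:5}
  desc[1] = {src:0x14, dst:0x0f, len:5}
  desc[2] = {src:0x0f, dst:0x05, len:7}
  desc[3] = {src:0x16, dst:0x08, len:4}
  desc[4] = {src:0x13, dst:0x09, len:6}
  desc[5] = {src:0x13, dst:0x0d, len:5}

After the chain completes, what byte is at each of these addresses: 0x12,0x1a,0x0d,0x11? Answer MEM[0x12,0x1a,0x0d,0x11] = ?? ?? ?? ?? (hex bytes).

MEM[0x12,0x1a,0x0d,0x11] = 03 45 87 03

D0: mem[0x04..0x08] <- [78 d2 03 87 b4]
D1: mem[0x0f..0x13] <- [09 78 d2 03 87]
D2: mem[0x05..0x0b] <- [09 78 d2 03 87 09 78]
D3: mem[0x08..0x0b] <- [d2 03 87 b4]
D4: mem[0x09..0x0e] <- [87 09 78 d2 03 87]
D5: mem[0x0d..0x11] <- [87 09 78 d2 03]
query mem[0x12]=0x03, mem[0x1a]=0x45, mem[0x0d]=0x87, mem[0x11]=0x03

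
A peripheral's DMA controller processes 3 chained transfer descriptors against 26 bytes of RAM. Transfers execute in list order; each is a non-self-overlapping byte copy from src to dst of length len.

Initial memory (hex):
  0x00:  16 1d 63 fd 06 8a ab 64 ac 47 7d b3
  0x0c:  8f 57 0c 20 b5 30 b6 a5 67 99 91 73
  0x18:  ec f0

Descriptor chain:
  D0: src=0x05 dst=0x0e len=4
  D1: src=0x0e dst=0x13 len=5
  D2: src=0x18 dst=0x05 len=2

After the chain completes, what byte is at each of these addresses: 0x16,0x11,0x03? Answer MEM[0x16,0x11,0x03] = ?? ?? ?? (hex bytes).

  after D0: wrote 4B at 0x0e = 8aab64ac
  after D1: wrote 5B at 0x13 = 8aab64acb6
  after D2: wrote 2B at 0x05 = ecf0
query mem[0x16]=0xac, mem[0x11]=0xac, mem[0x03]=0xfd

MEM[0x16,0x11,0x03] = ac ac fd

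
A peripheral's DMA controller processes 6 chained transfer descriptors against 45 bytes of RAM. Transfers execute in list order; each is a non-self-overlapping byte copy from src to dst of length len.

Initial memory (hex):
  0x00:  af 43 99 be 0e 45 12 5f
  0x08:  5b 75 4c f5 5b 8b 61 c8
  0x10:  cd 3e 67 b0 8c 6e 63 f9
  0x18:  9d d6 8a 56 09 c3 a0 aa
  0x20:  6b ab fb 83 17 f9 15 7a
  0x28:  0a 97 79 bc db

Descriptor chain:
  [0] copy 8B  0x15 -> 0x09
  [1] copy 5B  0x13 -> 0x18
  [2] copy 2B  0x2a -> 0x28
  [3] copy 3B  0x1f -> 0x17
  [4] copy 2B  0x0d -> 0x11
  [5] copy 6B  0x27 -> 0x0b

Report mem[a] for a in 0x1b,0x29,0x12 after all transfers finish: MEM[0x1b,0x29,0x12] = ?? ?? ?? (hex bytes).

MEM[0x1b,0x29,0x12] = 63 bc 8a

D0: mem[0x09..0x10] <- [6e 63 f9 9d d6 8a 56 09]
D1: mem[0x18..0x1c] <- [b0 8c 6e 63 f9]
D2: mem[0x28..0x29] <- [79 bc]
D3: mem[0x17..0x19] <- [aa 6b ab]
D4: mem[0x11..0x12] <- [d6 8a]
D5: mem[0x0b..0x10] <- [7a 79 bc 79 bc db]
query mem[0x1b]=0x63, mem[0x29]=0xbc, mem[0x12]=0x8a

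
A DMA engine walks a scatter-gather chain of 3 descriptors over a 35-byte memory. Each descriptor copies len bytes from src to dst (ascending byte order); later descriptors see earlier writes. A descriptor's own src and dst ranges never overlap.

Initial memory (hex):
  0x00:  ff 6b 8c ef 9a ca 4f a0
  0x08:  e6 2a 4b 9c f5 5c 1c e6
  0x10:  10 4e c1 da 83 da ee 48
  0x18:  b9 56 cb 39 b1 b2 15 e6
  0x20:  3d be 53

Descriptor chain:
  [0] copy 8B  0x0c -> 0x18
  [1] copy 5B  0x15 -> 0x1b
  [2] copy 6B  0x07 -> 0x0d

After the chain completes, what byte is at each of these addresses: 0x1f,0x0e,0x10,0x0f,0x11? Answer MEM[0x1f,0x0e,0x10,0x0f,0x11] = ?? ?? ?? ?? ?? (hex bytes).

MEM[0x1f,0x0e,0x10,0x0f,0x11] = 5c e6 4b 2a 9c

[0] 0x0c->0x18 len=8 : f5 5c 1c e6 10 4e c1 da
[1] 0x15->0x1b len=5 : da ee 48 f5 5c
[2] 0x07->0x0d len=6 : a0 e6 2a 4b 9c f5
query mem[0x1f]=0x5c, mem[0x0e]=0xe6, mem[0x10]=0x4b, mem[0x0f]=0x2a, mem[0x11]=0x9c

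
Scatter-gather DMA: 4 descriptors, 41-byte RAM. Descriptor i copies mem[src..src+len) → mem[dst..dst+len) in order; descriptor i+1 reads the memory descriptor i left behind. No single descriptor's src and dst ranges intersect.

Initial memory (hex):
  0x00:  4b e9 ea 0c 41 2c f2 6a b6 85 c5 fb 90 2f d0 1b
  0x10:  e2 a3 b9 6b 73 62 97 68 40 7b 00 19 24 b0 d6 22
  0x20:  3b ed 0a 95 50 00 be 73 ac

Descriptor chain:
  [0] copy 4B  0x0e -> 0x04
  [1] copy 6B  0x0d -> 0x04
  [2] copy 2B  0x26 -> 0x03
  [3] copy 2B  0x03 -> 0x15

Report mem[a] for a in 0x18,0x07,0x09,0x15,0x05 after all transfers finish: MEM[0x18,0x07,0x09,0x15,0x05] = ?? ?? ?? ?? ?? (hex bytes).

MEM[0x18,0x07,0x09,0x15,0x05] = 40 e2 b9 be d0

#0 dst[0x04+4] := {0xd0,0x1b,0xe2,0xa3}
#1 dst[0x04+6] := {0x2f,0xd0,0x1b,0xe2,0xa3,0xb9}
#2 dst[0x03+2] := {0xbe,0x73}
#3 dst[0x15+2] := {0xbe,0x73}
query mem[0x18]=0x40, mem[0x07]=0xe2, mem[0x09]=0xb9, mem[0x15]=0xbe, mem[0x05]=0xd0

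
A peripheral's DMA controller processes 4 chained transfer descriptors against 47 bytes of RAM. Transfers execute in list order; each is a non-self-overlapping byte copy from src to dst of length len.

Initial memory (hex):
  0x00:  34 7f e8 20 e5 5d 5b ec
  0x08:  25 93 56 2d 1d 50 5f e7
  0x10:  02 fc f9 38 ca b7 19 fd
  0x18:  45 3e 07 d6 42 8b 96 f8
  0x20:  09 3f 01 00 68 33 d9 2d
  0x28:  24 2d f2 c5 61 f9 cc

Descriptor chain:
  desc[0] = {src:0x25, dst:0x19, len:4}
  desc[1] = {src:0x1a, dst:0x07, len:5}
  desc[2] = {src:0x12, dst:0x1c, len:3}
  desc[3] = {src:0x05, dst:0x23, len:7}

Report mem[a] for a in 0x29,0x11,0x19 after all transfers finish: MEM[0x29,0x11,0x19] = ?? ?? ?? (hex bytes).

#0 dst[0x19+4] := {0x33,0xd9,0x2d,0x24}
#1 dst[0x07+5] := {0xd9,0x2d,0x24,0x8b,0x96}
#2 dst[0x1c+3] := {0xf9,0x38,0xca}
#3 dst[0x23+7] := {0x5d,0x5b,0xd9,0x2d,0x24,0x8b,0x96}
query mem[0x29]=0x96, mem[0x11]=0xfc, mem[0x19]=0x33

MEM[0x29,0x11,0x19] = 96 fc 33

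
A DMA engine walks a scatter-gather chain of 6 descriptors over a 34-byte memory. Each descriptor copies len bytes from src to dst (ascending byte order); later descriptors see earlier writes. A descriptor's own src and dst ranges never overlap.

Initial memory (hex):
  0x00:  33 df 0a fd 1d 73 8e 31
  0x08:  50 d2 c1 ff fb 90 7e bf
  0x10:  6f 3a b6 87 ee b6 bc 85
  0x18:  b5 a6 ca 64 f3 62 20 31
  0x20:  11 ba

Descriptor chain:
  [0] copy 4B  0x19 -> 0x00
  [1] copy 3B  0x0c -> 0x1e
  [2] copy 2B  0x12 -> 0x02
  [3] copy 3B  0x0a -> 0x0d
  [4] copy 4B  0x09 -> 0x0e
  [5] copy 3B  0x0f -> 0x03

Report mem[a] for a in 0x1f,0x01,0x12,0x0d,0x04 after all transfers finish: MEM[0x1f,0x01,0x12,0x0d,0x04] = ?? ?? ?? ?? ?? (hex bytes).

MEM[0x1f,0x01,0x12,0x0d,0x04] = 90 ca b6 c1 ff

  after D0: wrote 4B at 0x00 = a6ca64f3
  after D1: wrote 3B at 0x1e = fb907e
  after D2: wrote 2B at 0x02 = b687
  after D3: wrote 3B at 0x0d = c1fffb
  after D4: wrote 4B at 0x0e = d2c1fffb
  after D5: wrote 3B at 0x03 = c1fffb
query mem[0x1f]=0x90, mem[0x01]=0xca, mem[0x12]=0xb6, mem[0x0d]=0xc1, mem[0x04]=0xff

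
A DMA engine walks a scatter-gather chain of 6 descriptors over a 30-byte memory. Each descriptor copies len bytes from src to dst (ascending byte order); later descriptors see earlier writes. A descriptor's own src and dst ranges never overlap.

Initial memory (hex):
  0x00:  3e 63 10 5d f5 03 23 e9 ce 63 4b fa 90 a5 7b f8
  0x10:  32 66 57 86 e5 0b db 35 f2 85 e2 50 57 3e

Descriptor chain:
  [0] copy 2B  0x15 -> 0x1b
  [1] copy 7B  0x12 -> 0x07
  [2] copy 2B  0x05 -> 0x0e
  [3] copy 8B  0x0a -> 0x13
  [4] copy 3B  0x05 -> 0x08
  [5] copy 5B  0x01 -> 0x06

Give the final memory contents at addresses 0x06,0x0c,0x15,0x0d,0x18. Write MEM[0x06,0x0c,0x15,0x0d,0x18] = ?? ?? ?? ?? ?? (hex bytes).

MEM[0x06,0x0c,0x15,0x0d,0x18] = 63 35 35 f2 23

[0] 0x15->0x1b len=2 : 0b db
[1] 0x12->0x07 len=7 : 57 86 e5 0b db 35 f2
[2] 0x05->0x0e len=2 : 03 23
[3] 0x0a->0x13 len=8 : 0b db 35 f2 03 23 32 66
[4] 0x05->0x08 len=3 : 03 23 57
[5] 0x01->0x06 len=5 : 63 10 5d f5 03
query mem[0x06]=0x63, mem[0x0c]=0x35, mem[0x15]=0x35, mem[0x0d]=0xf2, mem[0x18]=0x23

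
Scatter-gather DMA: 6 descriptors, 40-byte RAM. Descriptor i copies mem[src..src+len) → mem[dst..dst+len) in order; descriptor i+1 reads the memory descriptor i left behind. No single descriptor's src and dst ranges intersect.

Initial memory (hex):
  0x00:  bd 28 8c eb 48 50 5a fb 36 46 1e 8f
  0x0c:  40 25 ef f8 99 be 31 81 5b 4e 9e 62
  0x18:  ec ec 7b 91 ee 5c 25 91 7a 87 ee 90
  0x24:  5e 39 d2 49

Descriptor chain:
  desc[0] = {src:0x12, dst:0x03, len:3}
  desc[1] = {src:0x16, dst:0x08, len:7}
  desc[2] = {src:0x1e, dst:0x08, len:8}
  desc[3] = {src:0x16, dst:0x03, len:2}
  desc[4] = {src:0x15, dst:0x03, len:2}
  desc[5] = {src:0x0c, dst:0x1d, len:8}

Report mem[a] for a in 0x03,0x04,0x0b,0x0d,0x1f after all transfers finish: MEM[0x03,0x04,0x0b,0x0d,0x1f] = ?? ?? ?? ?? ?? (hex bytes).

[0] 0x12->0x03 len=3 : 31 81 5b
[1] 0x16->0x08 len=7 : 9e 62 ec ec 7b 91 ee
[2] 0x1e->0x08 len=8 : 25 91 7a 87 ee 90 5e 39
[3] 0x16->0x03 len=2 : 9e 62
[4] 0x15->0x03 len=2 : 4e 9e
[5] 0x0c->0x1d len=8 : ee 90 5e 39 99 be 31 81
query mem[0x03]=0x4e, mem[0x04]=0x9e, mem[0x0b]=0x87, mem[0x0d]=0x90, mem[0x1f]=0x5e

MEM[0x03,0x04,0x0b,0x0d,0x1f] = 4e 9e 87 90 5e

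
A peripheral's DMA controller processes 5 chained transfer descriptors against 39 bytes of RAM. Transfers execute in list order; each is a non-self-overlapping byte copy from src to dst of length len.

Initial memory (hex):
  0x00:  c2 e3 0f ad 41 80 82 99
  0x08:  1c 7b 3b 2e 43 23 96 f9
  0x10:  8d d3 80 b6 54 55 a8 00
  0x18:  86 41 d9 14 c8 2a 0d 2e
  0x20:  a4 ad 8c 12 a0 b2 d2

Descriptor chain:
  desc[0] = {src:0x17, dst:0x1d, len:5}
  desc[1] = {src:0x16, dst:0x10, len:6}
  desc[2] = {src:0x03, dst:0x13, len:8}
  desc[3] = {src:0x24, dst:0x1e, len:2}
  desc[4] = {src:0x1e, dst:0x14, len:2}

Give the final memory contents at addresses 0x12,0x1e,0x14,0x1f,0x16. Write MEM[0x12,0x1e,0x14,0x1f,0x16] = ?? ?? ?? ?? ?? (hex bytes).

#0 dst[0x1d+5] := {0x00,0x86,0x41,0xd9,0x14}
#1 dst[0x10+6] := {0xa8,0x00,0x86,0x41,0xd9,0x14}
#2 dst[0x13+8] := {0xad,0x41,0x80,0x82,0x99,0x1c,0x7b,0x3b}
#3 dst[0x1e+2] := {0xa0,0xb2}
#4 dst[0x14+2] := {0xa0,0xb2}
query mem[0x12]=0x86, mem[0x1e]=0xa0, mem[0x14]=0xa0, mem[0x1f]=0xb2, mem[0x16]=0x82

MEM[0x12,0x1e,0x14,0x1f,0x16] = 86 a0 a0 b2 82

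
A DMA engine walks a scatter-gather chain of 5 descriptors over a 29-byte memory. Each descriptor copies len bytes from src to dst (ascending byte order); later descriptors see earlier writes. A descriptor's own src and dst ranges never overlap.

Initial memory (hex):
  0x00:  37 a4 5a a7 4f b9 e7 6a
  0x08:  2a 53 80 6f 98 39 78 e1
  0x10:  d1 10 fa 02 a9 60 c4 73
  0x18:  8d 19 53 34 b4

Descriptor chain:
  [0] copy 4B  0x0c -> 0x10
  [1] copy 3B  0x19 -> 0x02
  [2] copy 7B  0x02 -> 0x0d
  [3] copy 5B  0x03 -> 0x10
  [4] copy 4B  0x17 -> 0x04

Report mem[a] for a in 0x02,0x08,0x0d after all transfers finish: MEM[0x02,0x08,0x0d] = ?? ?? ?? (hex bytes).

MEM[0x02,0x08,0x0d] = 19 2a 19

#0 dst[0x10+4] := {0x98,0x39,0x78,0xe1}
#1 dst[0x02+3] := {0x19,0x53,0x34}
#2 dst[0x0d+7] := {0x19,0x53,0x34,0xb9,0xe7,0x6a,0x2a}
#3 dst[0x10+5] := {0x53,0x34,0xb9,0xe7,0x6a}
#4 dst[0x04+4] := {0x73,0x8d,0x19,0x53}
query mem[0x02]=0x19, mem[0x08]=0x2a, mem[0x0d]=0x19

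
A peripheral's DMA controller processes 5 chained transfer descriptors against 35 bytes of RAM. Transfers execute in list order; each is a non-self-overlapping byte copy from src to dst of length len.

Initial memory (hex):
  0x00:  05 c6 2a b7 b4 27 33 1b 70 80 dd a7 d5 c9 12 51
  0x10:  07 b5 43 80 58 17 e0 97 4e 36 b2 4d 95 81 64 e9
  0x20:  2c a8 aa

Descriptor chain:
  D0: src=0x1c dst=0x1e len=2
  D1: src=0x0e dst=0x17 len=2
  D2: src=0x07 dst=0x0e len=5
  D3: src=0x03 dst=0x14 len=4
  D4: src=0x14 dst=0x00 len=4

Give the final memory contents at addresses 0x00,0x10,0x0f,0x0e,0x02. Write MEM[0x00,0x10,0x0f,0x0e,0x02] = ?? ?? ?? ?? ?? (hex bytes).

MEM[0x00,0x10,0x0f,0x0e,0x02] = b7 80 70 1b 27

D0: mem[0x1e..0x1f] <- [95 81]
D1: mem[0x17..0x18] <- [12 51]
D2: mem[0x0e..0x12] <- [1b 70 80 dd a7]
D3: mem[0x14..0x17] <- [b7 b4 27 33]
D4: mem[0x00..0x03] <- [b7 b4 27 33]
query mem[0x00]=0xb7, mem[0x10]=0x80, mem[0x0f]=0x70, mem[0x0e]=0x1b, mem[0x02]=0x27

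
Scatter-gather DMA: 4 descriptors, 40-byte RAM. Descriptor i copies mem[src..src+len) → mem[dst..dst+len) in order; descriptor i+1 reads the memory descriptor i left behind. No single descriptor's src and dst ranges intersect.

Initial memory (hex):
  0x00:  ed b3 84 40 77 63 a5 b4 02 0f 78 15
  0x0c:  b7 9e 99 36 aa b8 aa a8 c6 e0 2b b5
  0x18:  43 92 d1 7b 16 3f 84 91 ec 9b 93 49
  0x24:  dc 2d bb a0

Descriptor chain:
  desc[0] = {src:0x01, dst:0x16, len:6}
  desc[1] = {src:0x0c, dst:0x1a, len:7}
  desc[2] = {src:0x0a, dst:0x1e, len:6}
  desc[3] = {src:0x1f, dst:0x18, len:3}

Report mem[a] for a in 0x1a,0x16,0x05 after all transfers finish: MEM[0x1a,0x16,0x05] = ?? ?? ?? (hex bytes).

MEM[0x1a,0x16,0x05] = 9e b3 63

D0: mem[0x16..0x1b] <- [b3 84 40 77 63 a5]
D1: mem[0x1a..0x20] <- [b7 9e 99 36 aa b8 aa]
D2: mem[0x1e..0x23] <- [78 15 b7 9e 99 36]
D3: mem[0x18..0x1a] <- [15 b7 9e]
query mem[0x1a]=0x9e, mem[0x16]=0xb3, mem[0x05]=0x63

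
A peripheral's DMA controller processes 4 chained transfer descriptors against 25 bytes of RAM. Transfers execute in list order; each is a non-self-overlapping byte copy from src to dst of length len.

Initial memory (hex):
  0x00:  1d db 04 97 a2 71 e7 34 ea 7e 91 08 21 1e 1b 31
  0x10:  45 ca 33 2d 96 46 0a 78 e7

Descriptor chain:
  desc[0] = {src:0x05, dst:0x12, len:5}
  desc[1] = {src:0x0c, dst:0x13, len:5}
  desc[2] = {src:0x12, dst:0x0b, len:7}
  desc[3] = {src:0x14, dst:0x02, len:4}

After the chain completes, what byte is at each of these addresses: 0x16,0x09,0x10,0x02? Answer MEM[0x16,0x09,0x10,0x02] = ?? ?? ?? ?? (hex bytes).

  after D0: wrote 5B at 0x12 = 71e734ea7e
  after D1: wrote 5B at 0x13 = 211e1b3145
  after D2: wrote 7B at 0x0b = 71211e1b3145e7
  after D3: wrote 4B at 0x02 = 1e1b3145
query mem[0x16]=0x31, mem[0x09]=0x7e, mem[0x10]=0x45, mem[0x02]=0x1e

MEM[0x16,0x09,0x10,0x02] = 31 7e 45 1e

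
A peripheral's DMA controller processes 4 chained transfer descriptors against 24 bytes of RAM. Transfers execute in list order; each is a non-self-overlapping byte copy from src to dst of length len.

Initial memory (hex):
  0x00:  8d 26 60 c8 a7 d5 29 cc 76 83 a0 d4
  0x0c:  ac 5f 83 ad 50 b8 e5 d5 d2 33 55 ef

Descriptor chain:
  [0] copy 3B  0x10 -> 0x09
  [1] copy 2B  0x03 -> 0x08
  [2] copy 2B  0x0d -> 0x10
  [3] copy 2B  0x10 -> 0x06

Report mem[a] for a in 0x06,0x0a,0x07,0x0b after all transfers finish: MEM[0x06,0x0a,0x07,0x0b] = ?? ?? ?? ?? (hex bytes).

MEM[0x06,0x0a,0x07,0x0b] = 5f b8 83 e5

#0 dst[0x09+3] := {0x50,0xb8,0xe5}
#1 dst[0x08+2] := {0xc8,0xa7}
#2 dst[0x10+2] := {0x5f,0x83}
#3 dst[0x06+2] := {0x5f,0x83}
query mem[0x06]=0x5f, mem[0x0a]=0xb8, mem[0x07]=0x83, mem[0x0b]=0xe5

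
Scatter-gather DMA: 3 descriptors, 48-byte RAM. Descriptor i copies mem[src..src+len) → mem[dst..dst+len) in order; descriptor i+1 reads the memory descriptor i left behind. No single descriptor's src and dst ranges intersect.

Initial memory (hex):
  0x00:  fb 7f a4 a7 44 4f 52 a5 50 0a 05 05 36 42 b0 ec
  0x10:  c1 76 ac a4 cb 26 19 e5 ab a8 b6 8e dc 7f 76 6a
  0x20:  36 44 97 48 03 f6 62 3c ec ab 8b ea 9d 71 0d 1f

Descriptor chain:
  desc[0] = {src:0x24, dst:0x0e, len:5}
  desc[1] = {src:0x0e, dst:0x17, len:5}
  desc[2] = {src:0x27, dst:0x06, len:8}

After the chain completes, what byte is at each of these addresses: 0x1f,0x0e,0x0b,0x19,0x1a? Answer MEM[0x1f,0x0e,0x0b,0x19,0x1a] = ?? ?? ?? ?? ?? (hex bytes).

MEM[0x1f,0x0e,0x0b,0x19,0x1a] = 6a 03 9d 62 3c

D0: mem[0x0e..0x12] <- [03 f6 62 3c ec]
D1: mem[0x17..0x1b] <- [03 f6 62 3c ec]
D2: mem[0x06..0x0d] <- [3c ec ab 8b ea 9d 71 0d]
query mem[0x1f]=0x6a, mem[0x0e]=0x03, mem[0x0b]=0x9d, mem[0x19]=0x62, mem[0x1a]=0x3c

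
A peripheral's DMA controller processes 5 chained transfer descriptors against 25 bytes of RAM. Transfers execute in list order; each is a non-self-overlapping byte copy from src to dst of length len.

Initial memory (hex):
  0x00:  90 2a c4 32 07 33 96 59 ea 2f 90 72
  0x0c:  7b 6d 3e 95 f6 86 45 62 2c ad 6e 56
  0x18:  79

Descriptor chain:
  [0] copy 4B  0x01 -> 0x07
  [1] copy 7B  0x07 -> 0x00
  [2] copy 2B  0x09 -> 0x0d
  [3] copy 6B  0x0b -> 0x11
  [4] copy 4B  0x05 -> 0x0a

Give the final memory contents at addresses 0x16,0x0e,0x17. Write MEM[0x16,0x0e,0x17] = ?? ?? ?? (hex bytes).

MEM[0x16,0x0e,0x17] = f6 07 56

#0 dst[0x07+4] := {0x2a,0xc4,0x32,0x07}
#1 dst[0x00+7] := {0x2a,0xc4,0x32,0x07,0x72,0x7b,0x6d}
#2 dst[0x0d+2] := {0x32,0x07}
#3 dst[0x11+6] := {0x72,0x7b,0x32,0x07,0x95,0xf6}
#4 dst[0x0a+4] := {0x7b,0x6d,0x2a,0xc4}
query mem[0x16]=0xf6, mem[0x0e]=0x07, mem[0x17]=0x56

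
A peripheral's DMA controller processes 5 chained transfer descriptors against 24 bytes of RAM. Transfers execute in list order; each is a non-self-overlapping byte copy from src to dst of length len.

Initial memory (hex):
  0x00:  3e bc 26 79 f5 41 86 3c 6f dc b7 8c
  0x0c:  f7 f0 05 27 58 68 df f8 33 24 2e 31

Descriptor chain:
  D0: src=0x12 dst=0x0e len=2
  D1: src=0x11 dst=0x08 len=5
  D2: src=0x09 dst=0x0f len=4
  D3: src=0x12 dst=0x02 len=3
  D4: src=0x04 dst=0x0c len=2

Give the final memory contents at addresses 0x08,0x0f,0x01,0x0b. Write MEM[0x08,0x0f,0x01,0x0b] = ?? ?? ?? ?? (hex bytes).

MEM[0x08,0x0f,0x01,0x0b] = 68 df bc 33

  after D0: wrote 2B at 0x0e = dff8
  after D1: wrote 5B at 0x08 = 68dff83324
  after D2: wrote 4B at 0x0f = dff83324
  after D3: wrote 3B at 0x02 = 24f833
  after D4: wrote 2B at 0x0c = 3341
query mem[0x08]=0x68, mem[0x0f]=0xdf, mem[0x01]=0xbc, mem[0x0b]=0x33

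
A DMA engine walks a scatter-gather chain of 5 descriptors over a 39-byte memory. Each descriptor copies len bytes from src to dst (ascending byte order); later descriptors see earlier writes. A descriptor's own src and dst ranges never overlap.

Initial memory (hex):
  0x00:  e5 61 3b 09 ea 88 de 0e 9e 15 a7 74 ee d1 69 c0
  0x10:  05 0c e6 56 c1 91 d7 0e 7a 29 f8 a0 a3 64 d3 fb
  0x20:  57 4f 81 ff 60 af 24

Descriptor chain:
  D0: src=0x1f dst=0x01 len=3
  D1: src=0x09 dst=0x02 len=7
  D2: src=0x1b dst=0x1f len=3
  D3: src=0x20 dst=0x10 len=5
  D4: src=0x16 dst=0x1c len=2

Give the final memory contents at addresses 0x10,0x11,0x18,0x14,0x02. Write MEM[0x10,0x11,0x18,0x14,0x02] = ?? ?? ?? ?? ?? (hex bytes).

MEM[0x10,0x11,0x18,0x14,0x02] = a3 64 7a 60 15

[0] 0x1f->0x01 len=3 : fb 57 4f
[1] 0x09->0x02 len=7 : 15 a7 74 ee d1 69 c0
[2] 0x1b->0x1f len=3 : a0 a3 64
[3] 0x20->0x10 len=5 : a3 64 81 ff 60
[4] 0x16->0x1c len=2 : d7 0e
query mem[0x10]=0xa3, mem[0x11]=0x64, mem[0x18]=0x7a, mem[0x14]=0x60, mem[0x02]=0x15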